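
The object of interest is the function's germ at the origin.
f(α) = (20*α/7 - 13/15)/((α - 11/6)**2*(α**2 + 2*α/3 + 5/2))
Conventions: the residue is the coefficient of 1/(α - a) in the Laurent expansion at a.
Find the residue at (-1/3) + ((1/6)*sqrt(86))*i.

The factor α**2 + 2*α/3 + 5/2 splits as (α - a)(α - a') with a = (-1/3) + ((1/6)*sqrt(86))*i, a' = (-1/3) - ((1/6)*sqrt(86))*i. At the order-1 pole a set g(α) = (α - a)*f(α) = [(20*α/7 - 13/15)/(α - 11/6)**2] / (α - a').
Simple pole: residue = g(a) at a = (-1/3) + ((1/6)*sqrt(86))*i, which is (-192/14875) + ((15018/639625)*sqrt(86))*i.

The residue is (-192/14875) + ((15018/639625)*sqrt(86))*i.


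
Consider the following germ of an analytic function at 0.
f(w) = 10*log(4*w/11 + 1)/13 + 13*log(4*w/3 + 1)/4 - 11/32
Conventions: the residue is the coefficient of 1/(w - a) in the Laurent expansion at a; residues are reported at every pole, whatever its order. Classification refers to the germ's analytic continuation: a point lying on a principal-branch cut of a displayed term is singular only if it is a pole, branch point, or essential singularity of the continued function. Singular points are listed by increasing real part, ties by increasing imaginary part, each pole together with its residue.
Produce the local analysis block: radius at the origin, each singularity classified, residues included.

Radius of convergence at 0: 3/4.
At -11/4: a logarithmic branch point.
At -3/4: a logarithmic branch point.

Branch term (13/4)*log(1 - w/(-3/4)): its argument vanishes at w = -3/4, a logarithmic branch point, modulus 3/4.
Branch term (10/13)*log(1 - w/(-11/4)): its argument vanishes at w = -11/4, a logarithmic branch point, modulus 11/4.
The radius of convergence is the smallest modulus among the singular points: 3/4.
List the singular points by increasing real part (a conjugate pair: the negative imaginary part first).


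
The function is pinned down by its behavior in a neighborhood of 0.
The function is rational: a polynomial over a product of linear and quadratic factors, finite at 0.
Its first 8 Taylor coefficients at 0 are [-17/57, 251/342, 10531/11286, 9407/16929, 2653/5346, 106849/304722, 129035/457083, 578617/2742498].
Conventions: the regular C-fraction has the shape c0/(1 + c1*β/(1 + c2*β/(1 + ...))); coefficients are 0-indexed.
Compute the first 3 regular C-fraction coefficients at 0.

The regular C-fraction coefficients are [-17/57, 251/102, -350355/93874].

Taylor coefficients (read off): a_0 = -17/57, a_1 = 251/342, a_2 = 10531/11286.
c0 = a_0 = -17/57. Peel one level at a time: if S = 1 + c*β/S' with S'(0) = 1, then c is the β-coefficient of S and S' = c*β/(S - 1).
S_1 = c0/f = 1 + (251/102)*β + (116785/12716)*β^2 + ...; c1 = 251/102.
S_2 = c1*β/(S_1 - 1) = 1 + (-350355/93874)*β + ...; c2 = -350355/93874.


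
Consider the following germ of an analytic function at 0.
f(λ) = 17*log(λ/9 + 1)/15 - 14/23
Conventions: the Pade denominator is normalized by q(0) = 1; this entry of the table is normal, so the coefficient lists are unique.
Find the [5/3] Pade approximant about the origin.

Taylor coefficients needed (expand at 0): a_0 = -14/23, a_1 = 17/135, a_2 = -17/2430, a_3 = 17/32805, a_4 = -17/393660, a_5 = 17/4428675, a_6 = -17/47829690, a_7 = 17/502211745, a_8 = -17/5165606520.
Write the denominator as Q(λ) = 1 + q1*λ + q2*λ^2 + q3*λ^3. Requiring Q*f - P = O(λ^9) with deg P <= 5 kills the coefficients of λ^6..λ^8 in Q*f:
  λ^6: a_6 + q1*a_5 + q2*a_4 + q3*a_3 = 0, i.e. -17/47829690 + (17/4428675)*q1 + (-17/393660)*q2 + (17/32805)*q3 = 0.
  λ^7: a_7 + q1*a_6 + q2*a_5 + q3*a_4 = 0, i.e. 17/502211745 + (-17/47829690)*q1 + (17/4428675)*q2 + (-17/393660)*q3 = 0.
  λ^8: a_8 + q1*a_7 + q2*a_6 + q3*a_5 = 0, i.e. -17/5165606520 + (17/502211745)*q1 + (-17/47829690)*q2 + (17/4428675)*q3 = 0.
Solving this linear system: q1 = 5/24, q2 = 5/378, q3 = 5/20412.
The numerator is Q*f truncated at degree 5: P0 = a_0 = -14/23; P1 = a_1 + q1*a_0 = -11/12420; P2 = a_2 + q1*a_1 + q2*a_0 = 2501/223560; P3 = a_3 + q1*a_2 + q2*a_1 + q3*a_0 = 48787/84505680; P4 = a_4 + q1*a_3 + q2*a_2 + q3*a_1 = 17/5511240; P5 = a_5 + q1*a_4 + q2*a_3 + q3*a_2 = -17/992023200.

The Pade approximant has numerator coefficients [-14/23, -11/12420, 2501/223560, 48787/84505680, 17/5511240, -17/992023200]; denominator coefficients [1, 5/24, 5/378, 5/20412].


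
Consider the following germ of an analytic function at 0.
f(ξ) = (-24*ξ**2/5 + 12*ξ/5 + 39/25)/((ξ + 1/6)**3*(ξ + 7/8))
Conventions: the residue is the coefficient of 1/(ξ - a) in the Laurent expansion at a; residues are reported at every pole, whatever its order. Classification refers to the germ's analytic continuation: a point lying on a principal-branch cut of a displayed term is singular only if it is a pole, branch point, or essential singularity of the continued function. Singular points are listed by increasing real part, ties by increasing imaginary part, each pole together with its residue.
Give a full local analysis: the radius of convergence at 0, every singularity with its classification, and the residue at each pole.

Radius of convergence at 0: 1/6.
At -7/8: a pole of order 1; residue 1456704/122825.
At -1/6: a pole of order 3; residue -1456704/122825.

Denominator factor (ξ + 1/6)^3: pole of order 3 at -1/6, modulus 1/6.
Denominator factor (ξ + 7/8): pole of order 1 at -7/8, modulus 7/8.
The radius of convergence is the smallest modulus among the singular points: 1/6.
At the order-1 pole -7/8 set g(ξ) = (ξ - (-7/8))*f(ξ) = (-24*ξ**2/5 + 12*ξ/5 + 39/25)/(ξ + 1/6)**3.
Simple pole: residue = g(a) at a = -7/8, which is 1456704/122825.
At the order-3 pole -1/6 set g(ξ) = (ξ - (-1/6))^3*f(ξ) = (-24*ξ**2/5 + 12*ξ/5 + 39/25)/(ξ + 7/8).
Order-3 pole: residue = g''(a)/2; g''(-1/6) = -2913408/122825, so the residue is -1456704/122825.
List the singular points by increasing real part (a conjugate pair: the negative imaginary part first).


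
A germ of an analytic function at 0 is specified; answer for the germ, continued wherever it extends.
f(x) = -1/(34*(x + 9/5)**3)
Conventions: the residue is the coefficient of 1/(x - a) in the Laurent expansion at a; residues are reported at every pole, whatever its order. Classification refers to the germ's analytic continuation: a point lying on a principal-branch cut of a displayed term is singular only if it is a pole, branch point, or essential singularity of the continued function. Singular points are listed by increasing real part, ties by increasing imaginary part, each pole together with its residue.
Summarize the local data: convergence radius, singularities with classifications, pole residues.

Denominator factor (x + 9/5)^3: pole of order 3 at -9/5, modulus 9/5.
The radius of convergence is the smallest modulus among the singular points: 9/5.
At the order-3 pole -9/5 set g(x) = (x - (-9/5))^3*f(x) = -1/34.
Order-3 pole: residue = g''(a)/2; g''(-9/5) = 0, so the residue is 0.

Radius of convergence at 0: 9/5.
At -9/5: a pole of order 3; residue 0.


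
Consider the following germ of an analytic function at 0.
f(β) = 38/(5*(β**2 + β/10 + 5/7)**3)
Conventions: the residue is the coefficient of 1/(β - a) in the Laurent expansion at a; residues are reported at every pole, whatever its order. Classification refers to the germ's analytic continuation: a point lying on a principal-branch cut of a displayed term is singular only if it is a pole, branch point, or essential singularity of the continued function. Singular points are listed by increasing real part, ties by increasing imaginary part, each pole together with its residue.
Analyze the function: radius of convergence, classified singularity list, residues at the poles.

Denominator factor (β**2 + β/10 + 5/7)^3: discriminant -1993/700, complex-conjugate roots (-1/20) + ((1/140)*sqrt(13951))*i and (-1/20) - ((1/140)*sqrt(13951))*i; poles of order 3, moduli (1/7)*sqrt(35) and (1/7)*sqrt(35).
The radius of convergence is the smallest modulus among the singular points: (1/7)*sqrt(35).
The factor β**2 + β/10 + 5/7 splits as (β - a)(β - a') with a = (-1/20) - ((1/140)*sqrt(13951))*i, a' = (-1/20) + ((1/140)*sqrt(13951))*i. At the order-3 pole a set g(β) = (β - a)^3*f(β) = [38/5] / (β - a')^3.
Order-3 pole: residue = g''(a)/2; g''((-1/20) - ((1/140)*sqrt(13951))*i) = ((446880000/7916293657)*sqrt(13951))*i, so the residue is ((223440000/7916293657)*sqrt(13951))*i.
The factor β**2 + β/10 + 5/7 splits as (β - a)(β - a') with a = (-1/20) + ((1/140)*sqrt(13951))*i, a' = (-1/20) - ((1/140)*sqrt(13951))*i. At the order-3 pole a set g(β) = (β - a)^3*f(β) = [38/5] / (β - a')^3.
Order-3 pole: residue = g''(a)/2; g''((-1/20) + ((1/140)*sqrt(13951))*i) = -((446880000/7916293657)*sqrt(13951))*i, so the residue is -((223440000/7916293657)*sqrt(13951))*i.
List the singular points by increasing real part (a conjugate pair: the negative imaginary part first).

Radius of convergence at 0: (1/7)*sqrt(35).
At (-1/20) - ((1/140)*sqrt(13951))*i: a pole of order 3; residue ((223440000/7916293657)*sqrt(13951))*i.
At (-1/20) + ((1/140)*sqrt(13951))*i: a pole of order 3; residue -((223440000/7916293657)*sqrt(13951))*i.


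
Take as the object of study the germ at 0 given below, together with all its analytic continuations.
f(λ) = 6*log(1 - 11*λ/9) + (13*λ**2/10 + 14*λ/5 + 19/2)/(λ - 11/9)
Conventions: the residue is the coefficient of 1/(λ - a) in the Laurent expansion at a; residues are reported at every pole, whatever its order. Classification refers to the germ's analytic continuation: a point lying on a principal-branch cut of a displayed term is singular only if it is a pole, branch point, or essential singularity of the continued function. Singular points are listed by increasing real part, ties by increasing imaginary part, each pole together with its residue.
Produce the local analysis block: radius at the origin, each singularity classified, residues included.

Radius of convergence at 0: 9/11.
At 9/11: a logarithmic branch point.
At 11/9: a pole of order 1; residue 1204/81.

Denominator factor (λ - 11/9): pole of order 1 at 11/9, modulus 11/9.
Branch term (6)*log(1 - λ/(9/11)): its argument vanishes at λ = 9/11, a logarithmic branch point, modulus 9/11.
The radius of convergence is the smallest modulus among the singular points: 9/11.
The branch term is analytic at 11/9 and contributes nothing to the residue; only the rational part matters.
At the order-1 pole 11/9 set g(λ) = (λ - (11/9))*(rational part) = 13*λ**2/10 + 14*λ/5 + 19/2.
Simple pole: residue = g(a) at a = 11/9, which is 1204/81.
List the singular points by increasing real part (a conjugate pair: the negative imaginary part first).


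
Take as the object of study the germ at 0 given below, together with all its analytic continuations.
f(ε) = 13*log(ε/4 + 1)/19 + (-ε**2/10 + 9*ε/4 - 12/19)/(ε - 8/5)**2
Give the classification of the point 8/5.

The denominator factor ε - 8/5 vanishes at 8/5 and appears to the power 2; the numerator there equals 6442/2375, nonzero, and no other factor vanishes.
The branch terms are analytic at this point.
Hence a pole whose order is the multiplicity, 2.

The point is a pole of order 2.


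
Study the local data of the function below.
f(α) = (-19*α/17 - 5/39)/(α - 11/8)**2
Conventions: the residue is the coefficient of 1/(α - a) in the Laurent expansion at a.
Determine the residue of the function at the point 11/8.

The residue is -19/17.

At the order-2 pole 11/8 set g(α) = (α - (11/8))^2*f(α) = -19*α/17 - 5/39.
Order-2 pole: residue = g'(a); g'(11/8) = -19/17, so the residue is -19/17.


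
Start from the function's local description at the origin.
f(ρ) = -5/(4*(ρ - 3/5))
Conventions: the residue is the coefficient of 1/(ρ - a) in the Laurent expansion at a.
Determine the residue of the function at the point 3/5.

The residue is -5/4.

At the order-1 pole 3/5 set g(ρ) = (ρ - (3/5))*f(ρ) = -5/4.
Simple pole: residue = g(a) at a = 3/5, which is -5/4.


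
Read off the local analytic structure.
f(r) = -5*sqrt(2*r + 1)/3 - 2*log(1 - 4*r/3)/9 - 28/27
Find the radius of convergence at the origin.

The radius of convergence is 1/2.

Branch term (-2/9)*log(1 - r/(3/4)): its argument vanishes at r = 3/4, a logarithmic branch point, modulus 3/4.
Branch term (-5/3)*sqrt(1 - r/(-1/2)): its argument vanishes at r = -1/2, a square-root branch point, modulus 1/2.
The radius of convergence is the smallest modulus among the singular points: 1/2.


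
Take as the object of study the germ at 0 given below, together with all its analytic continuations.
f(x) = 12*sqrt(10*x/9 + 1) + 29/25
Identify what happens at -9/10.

The point is an algebraic (square-root) branch point.

The term (12)*sqrt(1 - x/(-9/10)) has argument 1 - -9/10/(-9/10) = 0 at -9/10: a square-root (algebraic, two-sheeted) branch point; the remaining terms are analytic or single-valued there.


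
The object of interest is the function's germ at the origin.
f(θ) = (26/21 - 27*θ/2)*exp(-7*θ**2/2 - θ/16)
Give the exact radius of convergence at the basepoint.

The factor exp(-7*θ**2/2 - θ/16) is entire and contributes no finite singular point.
The polynomial part has no poles.
No finite singular points: the Taylor series at 0 converges everywhere.

The radius of convergence is infinite.


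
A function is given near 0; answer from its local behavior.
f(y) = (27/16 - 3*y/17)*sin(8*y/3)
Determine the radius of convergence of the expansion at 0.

The factor sin(8*y/3) is entire and contributes no finite singular point.
The polynomial part has no poles.
No finite singular points: the Taylor series at 0 converges everywhere.

The radius of convergence is infinite.


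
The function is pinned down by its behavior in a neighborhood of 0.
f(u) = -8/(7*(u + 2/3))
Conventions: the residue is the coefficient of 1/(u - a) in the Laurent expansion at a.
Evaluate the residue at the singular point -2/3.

At the order-1 pole -2/3 set g(u) = (u - (-2/3))*f(u) = -8/7.
Simple pole: residue = g(a) at a = -2/3, which is -8/7.

The residue is -8/7.


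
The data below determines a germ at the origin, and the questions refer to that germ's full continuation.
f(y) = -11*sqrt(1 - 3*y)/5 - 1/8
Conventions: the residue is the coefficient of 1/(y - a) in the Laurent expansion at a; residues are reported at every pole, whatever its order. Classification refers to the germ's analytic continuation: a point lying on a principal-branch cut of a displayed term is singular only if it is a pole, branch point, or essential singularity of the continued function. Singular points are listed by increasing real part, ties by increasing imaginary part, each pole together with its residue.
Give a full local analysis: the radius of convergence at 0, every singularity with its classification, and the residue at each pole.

Branch term (-11/5)*sqrt(1 - y/(1/3)): its argument vanishes at y = 1/3, a square-root branch point, modulus 1/3.
The radius of convergence is the smallest modulus among the singular points: 1/3.

Radius of convergence at 0: 1/3.
At 1/3: an algebraic (square-root) branch point.


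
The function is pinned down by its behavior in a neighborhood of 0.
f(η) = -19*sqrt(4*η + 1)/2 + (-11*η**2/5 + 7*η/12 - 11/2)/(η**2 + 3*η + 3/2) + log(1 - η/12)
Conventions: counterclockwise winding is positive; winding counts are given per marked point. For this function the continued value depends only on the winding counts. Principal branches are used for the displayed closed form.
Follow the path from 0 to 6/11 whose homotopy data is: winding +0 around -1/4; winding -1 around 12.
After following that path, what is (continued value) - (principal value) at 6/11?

The rational part is single-valued and drops out of the difference; each branch term changes only by its own monodromy.
(-19/2)*sqrt(1 - η/(-1/4)): winding +0 is even, the square root returns to the same sheet, contribution 0.
(1)*log(1 - η/(12)): each positive loop around 12 adds 2*pi*i to the log, so winding -1 contributes (1)*(-1)*2*pi*i = -(2)*pi*i.
Summing the contributions at η = 6/11 gives -(2)*pi*i.

Continued minus principal equals -(2)*pi*i.


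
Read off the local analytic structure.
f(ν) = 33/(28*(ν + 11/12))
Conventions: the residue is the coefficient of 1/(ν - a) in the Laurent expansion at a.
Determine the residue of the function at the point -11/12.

At the order-1 pole -11/12 set g(ν) = (ν - (-11/12))*f(ν) = 33/28.
Simple pole: residue = g(a) at a = -11/12, which is 33/28.

The residue is 33/28.


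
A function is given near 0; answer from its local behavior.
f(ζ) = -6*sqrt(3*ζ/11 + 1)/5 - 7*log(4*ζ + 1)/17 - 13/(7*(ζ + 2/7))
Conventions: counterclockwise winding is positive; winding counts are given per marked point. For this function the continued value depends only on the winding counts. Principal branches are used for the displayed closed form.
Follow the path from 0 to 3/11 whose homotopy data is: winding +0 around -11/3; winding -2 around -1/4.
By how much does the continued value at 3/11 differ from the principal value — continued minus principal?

Continued minus principal equals (28/17)*pi*i.

The rational part is single-valued and drops out of the difference; each branch term changes only by its own monodromy.
(-6/5)*sqrt(1 - ζ/(-11/3)): winding +0 is even, the square root returns to the same sheet, contribution 0.
(-7/17)*log(1 - ζ/(-1/4)): each positive loop around -1/4 adds 2*pi*i to the log, so winding -2 contributes (-7/17)*(-2)*2*pi*i = (28/17)*pi*i.
Summing the contributions at ζ = 3/11 gives (28/17)*pi*i.


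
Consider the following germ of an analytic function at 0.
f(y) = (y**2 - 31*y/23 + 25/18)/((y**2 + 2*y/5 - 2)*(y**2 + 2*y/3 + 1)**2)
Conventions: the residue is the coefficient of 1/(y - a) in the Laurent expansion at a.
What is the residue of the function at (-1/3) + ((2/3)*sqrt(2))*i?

The factor y**2 + 2*y/3 + 1 splits as (y - a)(y - a') with a = (-1/3) + ((2/3)*sqrt(2))*i, a' = (-1/3) - ((2/3)*sqrt(2))*i. At the order-2 pole a set g(y) = (y - a)^2*f(y) = [(y**2 - 31*y/23 + 25/18)/(y**2 + 2*y/5 - 2)] / (y - a')^2.
Order-2 pole: residue = g'(a); g'((-1/3) + ((2/3)*sqrt(2))*i) = (1459225/9985358) + ((317568235/1278125824)*sqrt(2))*i, so the residue is (1459225/9985358) + ((317568235/1278125824)*sqrt(2))*i.

The residue is (1459225/9985358) + ((317568235/1278125824)*sqrt(2))*i.


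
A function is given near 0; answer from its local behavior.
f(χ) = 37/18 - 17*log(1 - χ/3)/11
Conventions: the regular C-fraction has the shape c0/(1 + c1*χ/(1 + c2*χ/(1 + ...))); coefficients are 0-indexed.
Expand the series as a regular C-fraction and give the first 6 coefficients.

The regular C-fraction coefficients are [37/18, -102/407, 205/2442, 407/3690, -511/1845, -41/1533].

Taylor coefficients (expand at 0): a_0 = 37/18, a_1 = 17/33, a_2 = 17/198, a_3 = 17/891, a_4 = 17/3564, a_5 = 17/13365.
c0 = a_0 = 37/18. Peel one level at a time: if S = 1 + c*χ/S' with S'(0) = 1, then c is the χ-coefficient of S and S' = c*χ/(S - 1).
S_1 = c0/f = 1 + (-102/407)*χ + (3485/165649)*χ^2 + ...; c1 = -102/407.
S_2 = c1*χ/(S_1 - 1) = 1 + (205/2442)*χ + (-1/108)*χ^2 + ...; c2 = 205/2442.
S_3 = c2*χ/(S_2 - 1) = 1 + (407/3690)*χ + (207977/6808050)*χ^2 + ...; c3 = 407/3690.
S_4 = c3*χ/(S_3 - 1) = 1 + (-511/1845)*χ + (-1/135)*χ^2 + ...; c4 = -511/1845.
S_5 = c4*χ/(S_4 - 1) = 1 + (-41/1533)*χ + ...; c5 = -41/1533.


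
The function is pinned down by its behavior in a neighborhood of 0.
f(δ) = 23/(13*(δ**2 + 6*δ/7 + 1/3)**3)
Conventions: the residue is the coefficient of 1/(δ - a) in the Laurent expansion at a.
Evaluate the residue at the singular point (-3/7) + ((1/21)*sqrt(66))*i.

The factor δ**2 + 6*δ/7 + 1/3 splits as (δ - a)(δ - a') with a = (-3/7) + ((1/21)*sqrt(66))*i, a' = (-3/7) - ((1/21)*sqrt(66))*i. At the order-3 pole a set g(δ) = (δ - a)^3*f(δ) = [23/13] / (δ - a')^3.
Order-3 pole: residue = g''(a)/2; g''((-3/7) + ((1/21)*sqrt(66))*i) = -((10437147/1107392)*sqrt(66))*i, so the residue is -((10437147/2214784)*sqrt(66))*i.

The residue is -((10437147/2214784)*sqrt(66))*i.


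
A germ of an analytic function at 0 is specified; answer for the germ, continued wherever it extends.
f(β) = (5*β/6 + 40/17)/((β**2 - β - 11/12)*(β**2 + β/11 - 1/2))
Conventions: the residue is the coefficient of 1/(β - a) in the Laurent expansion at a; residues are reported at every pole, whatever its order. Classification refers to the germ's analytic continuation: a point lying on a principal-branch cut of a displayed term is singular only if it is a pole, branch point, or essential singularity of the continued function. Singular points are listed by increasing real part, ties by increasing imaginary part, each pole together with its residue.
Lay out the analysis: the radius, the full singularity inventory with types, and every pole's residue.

Denominator factor (β**2 + β/11 - 1/2): discriminant 243/121, real irrational roots -1/22 + (9/22)*sqrt(3) and -1/22 - (9/22)*sqrt(3); poles of order 1, moduli -1/22 + (9/22)*sqrt(3) and 1/22 + (9/22)*sqrt(3).
Denominator factor (β**2 - β - 11/12): discriminant 14/3, real irrational roots 1/2 + (1/6)*sqrt(42) and 1/2 - (1/6)*sqrt(42); poles of order 1, moduli 1/2 + (1/6)*sqrt(42) and -1/2 + (1/6)*sqrt(42).
The radius of convergence is the smallest modulus among the singular points: -1/2 + (1/6)*sqrt(42).
The factor β**2 + β/11 - 1/2 splits as (β - a)(β - a') with a = -1/22 - (9/22)*sqrt(3), a' = -1/22 + (9/22)*sqrt(3). At the order-1 pole a set g(β) = (β - a)*f(β) = [(5*β/6 + 40/17)/(β**2 - β - 11/12)] / (β - a').
Simple pole: residue = g(a) at a = -1/22 - (9/22)*sqrt(3), which is -29885/12461 - (116525/336447)*sqrt(3).
The factor β**2 - β - 11/12 splits as (β - a)(β - a') with a = 1/2 - (1/6)*sqrt(42), a' = 1/2 + (1/6)*sqrt(42). At the order-1 pole a set g(β) = (β - a)*f(β) = [(5*β/6 + 40/17)/(β**2 + β/11 - 1/2)] / (β - a').
Simple pole: residue = g(a) at a = 1/2 - (1/6)*sqrt(42), which is 29885/12461 + (43195/174454)*sqrt(42).
The factor β**2 + β/11 - 1/2 splits as (β - a)(β - a') with a = -1/22 + (9/22)*sqrt(3), a' = -1/22 - (9/22)*sqrt(3). At the order-1 pole a set g(β) = (β - a)*f(β) = [(5*β/6 + 40/17)/(β**2 - β - 11/12)] / (β - a').
Simple pole: residue = g(a) at a = -1/22 + (9/22)*sqrt(3), which is -29885/12461 + (116525/336447)*sqrt(3).
The factor β**2 - β - 11/12 splits as (β - a)(β - a') with a = 1/2 + (1/6)*sqrt(42), a' = 1/2 - (1/6)*sqrt(42). At the order-1 pole a set g(β) = (β - a)*f(β) = [(5*β/6 + 40/17)/(β**2 + β/11 - 1/2)] / (β - a').
Simple pole: residue = g(a) at a = 1/2 + (1/6)*sqrt(42), which is 29885/12461 - (43195/174454)*sqrt(42).
List the singular points by increasing real part (a conjugate pair: the negative imaginary part first).

Radius of convergence at 0: -1/2 + (1/6)*sqrt(42).
At -1/22 - (9/22)*sqrt(3): a pole of order 1; residue -29885/12461 - (116525/336447)*sqrt(3).
At 1/2 - (1/6)*sqrt(42): a pole of order 1; residue 29885/12461 + (43195/174454)*sqrt(42).
At -1/22 + (9/22)*sqrt(3): a pole of order 1; residue -29885/12461 + (116525/336447)*sqrt(3).
At 1/2 + (1/6)*sqrt(42): a pole of order 1; residue 29885/12461 - (43195/174454)*sqrt(42).


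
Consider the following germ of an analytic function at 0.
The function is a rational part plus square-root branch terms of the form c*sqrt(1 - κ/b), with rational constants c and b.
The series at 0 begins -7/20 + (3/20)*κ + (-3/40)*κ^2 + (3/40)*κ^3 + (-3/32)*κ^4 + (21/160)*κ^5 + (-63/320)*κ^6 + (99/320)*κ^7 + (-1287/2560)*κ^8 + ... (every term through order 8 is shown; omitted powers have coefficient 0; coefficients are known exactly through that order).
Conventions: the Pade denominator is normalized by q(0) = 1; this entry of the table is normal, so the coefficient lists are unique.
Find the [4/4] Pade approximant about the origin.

The Pade approximant has numerator coefficients [-7/20, -43/40, -69/80, -1/16, 17/320]; denominator coefficients [1, 7/2, 15/4, 5/4, 1/16].

Taylor coefficients needed (read off): a_0 = -7/20, a_1 = 3/20, a_2 = -3/40, a_3 = 3/40, a_4 = -3/32, a_5 = 21/160, a_6 = -63/320, a_7 = 99/320, a_8 = -1287/2560.
Write the denominator as Q(κ) = 1 + q1*κ + q2*κ^2 + q3*κ^3 + q4*κ^4. Requiring Q*f - P = O(κ^9) with deg P <= 4 kills the coefficients of κ^5..κ^8 in Q*f:
  κ^5: a_5 + q1*a_4 + q2*a_3 + q3*a_2 + q4*a_1 = 0, i.e. 21/160 + (-3/32)*q1 + (3/40)*q2 + (-3/40)*q3 + (3/20)*q4 = 0.
  κ^6: a_6 + q1*a_5 + q2*a_4 + q3*a_3 + q4*a_2 = 0, i.e. -63/320 + (21/160)*q1 + (-3/32)*q2 + (3/40)*q3 + (-3/40)*q4 = 0.
  κ^7: a_7 + q1*a_6 + q2*a_5 + q3*a_4 + q4*a_3 = 0, i.e. 99/320 + (-63/320)*q1 + (21/160)*q2 + (-3/32)*q3 + (3/40)*q4 = 0.
  κ^8: a_8 + q1*a_7 + q2*a_6 + q3*a_5 + q4*a_4 = 0, i.e. -1287/2560 + (99/320)*q1 + (-63/320)*q2 + (21/160)*q3 + (-3/32)*q4 = 0.
Solving this linear system: q1 = 7/2, q2 = 15/4, q3 = 5/4, q4 = 1/16.
The numerator is Q*f truncated at degree 4: P0 = a_0 = -7/20; P1 = a_1 + q1*a_0 = -43/40; P2 = a_2 + q1*a_1 + q2*a_0 = -69/80; P3 = a_3 + q1*a_2 + q2*a_1 + q3*a_0 = -1/16; P4 = a_4 + q1*a_3 + q2*a_2 + q3*a_1 + q4*a_0 = 17/320.


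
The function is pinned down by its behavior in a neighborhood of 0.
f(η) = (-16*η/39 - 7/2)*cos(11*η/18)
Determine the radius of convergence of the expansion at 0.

The factor cos(11*η/18) is entire and contributes no finite singular point.
The polynomial part has no poles.
No finite singular points: the Taylor series at 0 converges everywhere.

The radius of convergence is infinite.


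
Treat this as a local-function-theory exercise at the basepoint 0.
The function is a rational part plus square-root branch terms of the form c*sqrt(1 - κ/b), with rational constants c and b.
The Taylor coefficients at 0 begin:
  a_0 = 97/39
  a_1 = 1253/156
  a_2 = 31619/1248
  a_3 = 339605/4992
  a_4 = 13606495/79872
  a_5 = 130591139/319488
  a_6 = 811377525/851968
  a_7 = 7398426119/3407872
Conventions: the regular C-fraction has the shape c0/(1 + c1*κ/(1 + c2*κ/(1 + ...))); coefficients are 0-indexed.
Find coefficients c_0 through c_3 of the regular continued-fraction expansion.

The regular C-fraction coefficients are [97/39, -1253/388, 10425/138904, -294387143/14928600].

Taylor coefficients (read off): a_0 = 97/39, a_1 = 1253/156, a_2 = 31619/1248, a_3 = 339605/4992.
c0 = a_0 = 97/39. Peel one level at a time: if S = 1 + c*κ/S' with S'(0) = 1, then c is the κ-coefficient of S and S' = c*κ/(S - 1).
S_1 = c0/f = 1 + (-1253/388)*κ + (72975/301088)*κ^2 + ...; c1 = -1253/388.
S_2 = c1*κ/(S_1 - 1) = 1 + (10425/138904)*κ + (3034919/2050624)*κ^2 + ...; c2 = 10425/138904.
S_3 = c2*κ/(S_2 - 1) = 1 + (-294387143/14928600)*κ + ...; c3 = -294387143/14928600.


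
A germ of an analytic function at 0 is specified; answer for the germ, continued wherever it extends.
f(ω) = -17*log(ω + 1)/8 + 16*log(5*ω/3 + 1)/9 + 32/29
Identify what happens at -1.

The term (-17/8)*log(1 - ω/(-1)) has argument 1 - -1/(-1) = 0 at -1: a logarithmic (infinitely-sheeted) branch point; the remaining terms are analytic or single-valued there.

The point is a logarithmic branch point.


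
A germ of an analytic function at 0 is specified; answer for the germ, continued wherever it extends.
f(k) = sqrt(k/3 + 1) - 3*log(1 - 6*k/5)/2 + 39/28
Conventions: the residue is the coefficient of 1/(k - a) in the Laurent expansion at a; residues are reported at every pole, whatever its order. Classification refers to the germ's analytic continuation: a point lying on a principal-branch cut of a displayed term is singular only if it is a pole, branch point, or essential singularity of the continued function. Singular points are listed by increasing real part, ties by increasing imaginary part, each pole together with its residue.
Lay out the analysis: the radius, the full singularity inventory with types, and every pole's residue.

Branch term (-3/2)*log(1 - k/(5/6)): its argument vanishes at k = 5/6, a logarithmic branch point, modulus 5/6.
Branch term (1)*sqrt(1 - k/(-3)): its argument vanishes at k = -3, a square-root branch point, modulus 3.
The radius of convergence is the smallest modulus among the singular points: 5/6.
List the singular points by increasing real part (a conjugate pair: the negative imaginary part first).

Radius of convergence at 0: 5/6.
At -3: an algebraic (square-root) branch point.
At 5/6: a logarithmic branch point.


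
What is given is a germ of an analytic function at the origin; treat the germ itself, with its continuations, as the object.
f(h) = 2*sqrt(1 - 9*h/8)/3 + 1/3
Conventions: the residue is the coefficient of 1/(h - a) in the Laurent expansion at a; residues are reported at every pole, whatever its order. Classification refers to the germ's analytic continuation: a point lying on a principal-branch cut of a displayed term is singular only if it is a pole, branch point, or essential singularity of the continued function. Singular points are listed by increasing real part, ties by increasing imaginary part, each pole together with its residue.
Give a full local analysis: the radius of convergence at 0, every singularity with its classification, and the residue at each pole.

Radius of convergence at 0: 8/9.
At 8/9: an algebraic (square-root) branch point.

Branch term (2/3)*sqrt(1 - h/(8/9)): its argument vanishes at h = 8/9, a square-root branch point, modulus 8/9.
The radius of convergence is the smallest modulus among the singular points: 8/9.


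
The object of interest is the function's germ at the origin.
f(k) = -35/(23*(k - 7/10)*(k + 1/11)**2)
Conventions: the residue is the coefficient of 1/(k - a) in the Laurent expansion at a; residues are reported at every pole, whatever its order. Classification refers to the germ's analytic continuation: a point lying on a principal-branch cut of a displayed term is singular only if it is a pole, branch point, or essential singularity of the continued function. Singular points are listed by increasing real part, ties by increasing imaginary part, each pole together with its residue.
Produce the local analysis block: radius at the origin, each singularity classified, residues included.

Radius of convergence at 0: 1/11.
At -1/11: a pole of order 2; residue 423500/174087.
At 7/10: a pole of order 1; residue -423500/174087.

Denominator factor (k + 1/11)^2: pole of order 2 at -1/11, modulus 1/11.
Denominator factor (k - 7/10): pole of order 1 at 7/10, modulus 7/10.
The radius of convergence is the smallest modulus among the singular points: 1/11.
At the order-2 pole -1/11 set g(k) = (k - (-1/11))^2*f(k) = -35/(23*(k - 7/10)).
Order-2 pole: residue = g'(a); g'(-1/11) = 423500/174087, so the residue is 423500/174087.
At the order-1 pole 7/10 set g(k) = (k - (7/10))*f(k) = -35/(23*(k + 1/11)**2).
Simple pole: residue = g(a) at a = 7/10, which is -423500/174087.
List the singular points by increasing real part (a conjugate pair: the negative imaginary part first).


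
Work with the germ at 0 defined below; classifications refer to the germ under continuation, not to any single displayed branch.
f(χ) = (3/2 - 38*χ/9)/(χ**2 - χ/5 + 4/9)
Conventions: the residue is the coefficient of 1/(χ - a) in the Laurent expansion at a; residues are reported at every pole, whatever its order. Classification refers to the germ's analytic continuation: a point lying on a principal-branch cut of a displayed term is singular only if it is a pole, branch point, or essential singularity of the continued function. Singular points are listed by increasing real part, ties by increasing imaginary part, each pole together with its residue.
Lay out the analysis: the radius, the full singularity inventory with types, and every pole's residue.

Radius of convergence at 0: 2/3.
At (1/10) - ((1/30)*sqrt(391))*i: a pole of order 1; residue (-19/9) + ((97/2346)*sqrt(391))*i.
At (1/10) + ((1/30)*sqrt(391))*i: a pole of order 1; residue (-19/9) - ((97/2346)*sqrt(391))*i.

Denominator factor (χ**2 - χ/5 + 4/9): discriminant -391/225, complex-conjugate roots (1/10) + ((1/30)*sqrt(391))*i and (1/10) - ((1/30)*sqrt(391))*i; poles of order 1, moduli 2/3 and 2/3.
The radius of convergence is the smallest modulus among the singular points: 2/3.
The factor χ**2 - χ/5 + 4/9 splits as (χ - a)(χ - a') with a = (1/10) - ((1/30)*sqrt(391))*i, a' = (1/10) + ((1/30)*sqrt(391))*i. At the order-1 pole a set g(χ) = (χ - a)*f(χ) = [3/2 - 38*χ/9] / (χ - a').
Simple pole: residue = g(a) at a = (1/10) - ((1/30)*sqrt(391))*i, which is (-19/9) + ((97/2346)*sqrt(391))*i.
The factor χ**2 - χ/5 + 4/9 splits as (χ - a)(χ - a') with a = (1/10) + ((1/30)*sqrt(391))*i, a' = (1/10) - ((1/30)*sqrt(391))*i. At the order-1 pole a set g(χ) = (χ - a)*f(χ) = [3/2 - 38*χ/9] / (χ - a').
Simple pole: residue = g(a) at a = (1/10) + ((1/30)*sqrt(391))*i, which is (-19/9) - ((97/2346)*sqrt(391))*i.
List the singular points by increasing real part (a conjugate pair: the negative imaginary part first).


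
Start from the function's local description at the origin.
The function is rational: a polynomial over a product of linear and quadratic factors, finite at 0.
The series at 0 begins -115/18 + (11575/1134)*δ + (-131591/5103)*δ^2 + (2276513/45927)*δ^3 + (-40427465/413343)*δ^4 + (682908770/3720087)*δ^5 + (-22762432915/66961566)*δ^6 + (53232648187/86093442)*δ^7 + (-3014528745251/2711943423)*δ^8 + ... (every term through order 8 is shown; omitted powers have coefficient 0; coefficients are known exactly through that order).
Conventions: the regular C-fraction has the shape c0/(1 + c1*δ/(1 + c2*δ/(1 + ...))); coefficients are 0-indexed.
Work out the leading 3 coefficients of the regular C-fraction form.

The regular C-fraction coefficients are [-115/18, 2315/1449, 5192059/5590725].

Taylor coefficients (read off): a_0 = -115/18, a_1 = 11575/1134, a_2 = -131591/5103.
c0 = a_0 = -115/18. Peel one level at a time: if S = 1 + c*δ/S' with S'(0) = 1, then c is the δ-coefficient of S and S' = c*δ/(S - 1).
S_1 = c0/f = 1 + (2315/1449)*δ + (-5192059/3499335)*δ^2 + ...; c1 = 2315/1449.
S_2 = c1*δ/(S_1 - 1) = 1 + (5192059/5590725)*δ + ...; c2 = 5192059/5590725.


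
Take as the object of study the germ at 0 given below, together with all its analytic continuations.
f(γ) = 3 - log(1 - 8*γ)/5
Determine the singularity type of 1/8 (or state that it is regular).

The point is a logarithmic branch point.

The term (-1/5)*log(1 - γ/(1/8)) has argument 1 - 1/8/(1/8) = 0 at 1/8: a logarithmic (infinitely-sheeted) branch point; the remaining terms are analytic or single-valued there.


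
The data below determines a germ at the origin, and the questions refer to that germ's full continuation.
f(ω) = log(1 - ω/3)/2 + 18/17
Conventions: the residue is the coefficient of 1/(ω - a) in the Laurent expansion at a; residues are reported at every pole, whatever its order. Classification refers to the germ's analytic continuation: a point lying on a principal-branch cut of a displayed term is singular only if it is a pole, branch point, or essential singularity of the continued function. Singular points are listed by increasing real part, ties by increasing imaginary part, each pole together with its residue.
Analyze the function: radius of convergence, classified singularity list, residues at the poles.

Radius of convergence at 0: 3.
At 3: a logarithmic branch point.

Branch term (1/2)*log(1 - ω/(3)): its argument vanishes at ω = 3, a logarithmic branch point, modulus 3.
The radius of convergence is the smallest modulus among the singular points: 3.


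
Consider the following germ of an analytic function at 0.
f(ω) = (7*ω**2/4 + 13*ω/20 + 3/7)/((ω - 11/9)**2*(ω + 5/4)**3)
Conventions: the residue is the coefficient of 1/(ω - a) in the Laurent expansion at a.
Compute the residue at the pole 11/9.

The residue is 39441168/2195978435.

At the order-2 pole 11/9 set g(ω) = (ω - (11/9))^2*f(ω) = (7*ω**2/4 + 13*ω/20 + 3/7)/(ω + 5/4)**3.
Order-2 pole: residue = g'(a); g'(11/9) = 39441168/2195978435, so the residue is 39441168/2195978435.


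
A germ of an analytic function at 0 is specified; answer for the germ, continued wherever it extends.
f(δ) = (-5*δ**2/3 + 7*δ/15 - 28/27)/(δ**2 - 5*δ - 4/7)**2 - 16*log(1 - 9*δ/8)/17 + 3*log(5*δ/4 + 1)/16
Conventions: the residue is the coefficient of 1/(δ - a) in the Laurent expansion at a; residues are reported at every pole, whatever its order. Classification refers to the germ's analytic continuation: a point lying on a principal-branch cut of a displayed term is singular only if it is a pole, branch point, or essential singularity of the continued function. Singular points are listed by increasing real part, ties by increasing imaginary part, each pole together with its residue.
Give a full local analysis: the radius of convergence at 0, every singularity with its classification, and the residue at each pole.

Denominator factor (δ**2 - 5*δ - 4/7)^2: discriminant 191/7, real irrational roots 5/2 + (1/14)*sqrt(1337) and 5/2 - (1/14)*sqrt(1337); poles of order 2, moduli 5/2 + (1/14)*sqrt(1337) and -5/2 + (1/14)*sqrt(1337).
Branch term (3/16)*log(1 - δ/(-4/5)): its argument vanishes at δ = -4/5, a logarithmic branch point, modulus 4/5.
Branch term (-16/17)*log(1 - δ/(8/9)): its argument vanishes at δ = 8/9, a logarithmic branch point, modulus 8/9.
The radius of convergence is the smallest modulus among the singular points: -5/2 + (1/14)*sqrt(1337).
The branch terms are analytic at 5/2 - (1/14)*sqrt(1337) and contribute nothing to the residue; only the rational part matters.
The factor δ**2 - 5*δ - 4/7 splits as (δ - a)(δ - a') with a = 5/2 - (1/14)*sqrt(1337), a' = 5/2 + (1/14)*sqrt(1337). At the order-2 pole a set g(δ) = (δ - a)^2*(rational part) = [-5*δ**2/3 + 7*δ/15 - 28/27] / (δ - a')^2.
Order-2 pole: residue = g'(a); g'(5/2 - (1/14)*sqrt(1337)) = (409/984987)*sqrt(1337), so the residue is (409/984987)*sqrt(1337).
The branch terms are analytic at 5/2 + (1/14)*sqrt(1337) and contribute nothing to the residue; only the rational part matters.
The factor δ**2 - 5*δ - 4/7 splits as (δ - a)(δ - a') with a = 5/2 + (1/14)*sqrt(1337), a' = 5/2 - (1/14)*sqrt(1337). At the order-2 pole a set g(δ) = (δ - a)^2*(rational part) = [-5*δ**2/3 + 7*δ/15 - 28/27] / (δ - a')^2.
Order-2 pole: residue = g'(a); g'(5/2 + (1/14)*sqrt(1337)) = -(409/984987)*sqrt(1337), so the residue is -(409/984987)*sqrt(1337).
List the singular points by increasing real part (a conjugate pair: the negative imaginary part first).

Radius of convergence at 0: -5/2 + (1/14)*sqrt(1337).
At -4/5: a logarithmic branch point.
At 5/2 - (1/14)*sqrt(1337): a pole of order 2; residue (409/984987)*sqrt(1337).
At 8/9: a logarithmic branch point.
At 5/2 + (1/14)*sqrt(1337): a pole of order 2; residue -(409/984987)*sqrt(1337).


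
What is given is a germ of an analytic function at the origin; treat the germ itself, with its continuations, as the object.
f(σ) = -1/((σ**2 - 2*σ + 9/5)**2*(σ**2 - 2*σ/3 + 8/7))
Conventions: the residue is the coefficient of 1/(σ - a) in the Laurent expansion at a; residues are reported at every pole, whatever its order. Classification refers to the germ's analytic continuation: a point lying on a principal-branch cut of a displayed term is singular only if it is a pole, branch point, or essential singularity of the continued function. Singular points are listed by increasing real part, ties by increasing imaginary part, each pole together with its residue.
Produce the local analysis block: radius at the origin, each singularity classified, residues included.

Denominator factor (σ**2 - 2*σ + 9/5)^2: discriminant -16/5, complex-conjugate roots (1) + ((2/5)*sqrt(5))*i and (1) - ((2/5)*sqrt(5))*i; poles of order 2, moduli (3/5)*sqrt(5) and (3/5)*sqrt(5).
Denominator factor (σ**2 - 2*σ/3 + 8/7): discriminant -260/63, complex-conjugate roots (1/3) + ((1/21)*sqrt(455))*i and (1/3) - ((1/21)*sqrt(455))*i; poles of order 1, moduli (2/7)*sqrt(14) and (2/7)*sqrt(14).
The radius of convergence is the smallest modulus among the singular points: (2/7)*sqrt(14).
The factor σ**2 - 2*σ/3 + 8/7 splits as (σ - a)(σ - a') with a = (1/3) - ((1/21)*sqrt(455))*i, a' = (1/3) + ((1/21)*sqrt(455))*i. At the order-1 pole a set g(σ) = (σ - a)*f(σ) = [-1/(σ**2 - 2*σ + 9/5)**2] / (σ - a').
Simple pole: residue = g(a) at a = (1/3) - ((1/21)*sqrt(455))*i, which is (-11490500/143119947) + ((43490195/3721118622)*sqrt(455))*i.
The factor σ**2 - 2*σ/3 + 8/7 splits as (σ - a)(σ - a') with a = (1/3) + ((1/21)*sqrt(455))*i, a' = (1/3) - ((1/21)*sqrt(455))*i. At the order-1 pole a set g(σ) = (σ - a)*f(σ) = [-1/(σ**2 - 2*σ + 9/5)**2] / (σ - a').
Simple pole: residue = g(a) at a = (1/3) + ((1/21)*sqrt(455))*i, which is (-11490500/143119947) - ((43490195/3721118622)*sqrt(455))*i.
The factor σ**2 - 2*σ + 9/5 splits as (σ - a)(σ - a') with a = (1) - ((2/5)*sqrt(5))*i, a' = (1) + ((2/5)*sqrt(5))*i. At the order-2 pole a set g(σ) = (σ - a)^2*f(σ) = [-1/(σ**2 - 2*σ/3 + 8/7)] / (σ - a')^2.
Order-2 pole: residue = g'(a); g'((1) - ((2/5)*sqrt(5))*i) = (11490500/143119947) - ((959893025/4579838304)*sqrt(5))*i, so the residue is (11490500/143119947) - ((959893025/4579838304)*sqrt(5))*i.
The factor σ**2 - 2*σ + 9/5 splits as (σ - a)(σ - a') with a = (1) + ((2/5)*sqrt(5))*i, a' = (1) - ((2/5)*sqrt(5))*i. At the order-2 pole a set g(σ) = (σ - a)^2*f(σ) = [-1/(σ**2 - 2*σ/3 + 8/7)] / (σ - a')^2.
Order-2 pole: residue = g'(a); g'((1) + ((2/5)*sqrt(5))*i) = (11490500/143119947) + ((959893025/4579838304)*sqrt(5))*i, so the residue is (11490500/143119947) + ((959893025/4579838304)*sqrt(5))*i.
List the singular points by increasing real part (a conjugate pair: the negative imaginary part first).

Radius of convergence at 0: (2/7)*sqrt(14).
At (1/3) - ((1/21)*sqrt(455))*i: a pole of order 1; residue (-11490500/143119947) + ((43490195/3721118622)*sqrt(455))*i.
At (1/3) + ((1/21)*sqrt(455))*i: a pole of order 1; residue (-11490500/143119947) - ((43490195/3721118622)*sqrt(455))*i.
At (1) - ((2/5)*sqrt(5))*i: a pole of order 2; residue (11490500/143119947) - ((959893025/4579838304)*sqrt(5))*i.
At (1) + ((2/5)*sqrt(5))*i: a pole of order 2; residue (11490500/143119947) + ((959893025/4579838304)*sqrt(5))*i.
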